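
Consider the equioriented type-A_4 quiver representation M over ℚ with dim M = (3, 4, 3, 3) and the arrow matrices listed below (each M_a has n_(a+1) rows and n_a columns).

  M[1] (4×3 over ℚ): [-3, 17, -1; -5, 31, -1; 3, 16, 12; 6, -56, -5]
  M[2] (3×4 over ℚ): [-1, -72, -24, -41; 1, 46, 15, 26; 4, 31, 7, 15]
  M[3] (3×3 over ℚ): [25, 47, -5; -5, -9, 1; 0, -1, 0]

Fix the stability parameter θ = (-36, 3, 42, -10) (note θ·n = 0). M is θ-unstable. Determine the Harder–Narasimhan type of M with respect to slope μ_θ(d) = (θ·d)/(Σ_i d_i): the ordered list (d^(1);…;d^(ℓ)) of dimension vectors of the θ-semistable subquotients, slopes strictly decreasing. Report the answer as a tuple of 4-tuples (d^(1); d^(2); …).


Via rank(M_{q-1}∘⋯∘M_p): M ≅ I[1,3], I[1,4]^2, I[2,2], I[4,4].
μ_θ-semistable layers: μ^(1)=42; μ^(2)=16; μ^(3)=3; μ^(4)=-10; μ^(5)=-36

((0, 0, 1, 0); (0, 0, 2, 2); (0, 4, 0, 0); (0, 0, 0, 1); (3, 0, 0, 0))


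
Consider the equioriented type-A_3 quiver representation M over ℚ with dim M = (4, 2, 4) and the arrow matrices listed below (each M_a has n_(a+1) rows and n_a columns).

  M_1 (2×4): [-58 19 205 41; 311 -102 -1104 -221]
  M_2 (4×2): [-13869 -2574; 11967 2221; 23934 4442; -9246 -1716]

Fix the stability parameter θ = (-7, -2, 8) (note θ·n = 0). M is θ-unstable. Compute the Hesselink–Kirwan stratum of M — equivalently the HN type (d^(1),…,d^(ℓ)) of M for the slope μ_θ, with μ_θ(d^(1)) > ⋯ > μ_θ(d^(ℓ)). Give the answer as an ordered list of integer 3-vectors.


Barcode: M ≅ I[1,1]^2, I[1,3]^2, I[3,3]^2. HN layers by μ_θ (3 steps, strictly decreasing):
  μ^(1)=8; μ^(2)=-2; μ^(3)=-7

((0, 0, 4); (0, 2, 0); (4, 0, 0))


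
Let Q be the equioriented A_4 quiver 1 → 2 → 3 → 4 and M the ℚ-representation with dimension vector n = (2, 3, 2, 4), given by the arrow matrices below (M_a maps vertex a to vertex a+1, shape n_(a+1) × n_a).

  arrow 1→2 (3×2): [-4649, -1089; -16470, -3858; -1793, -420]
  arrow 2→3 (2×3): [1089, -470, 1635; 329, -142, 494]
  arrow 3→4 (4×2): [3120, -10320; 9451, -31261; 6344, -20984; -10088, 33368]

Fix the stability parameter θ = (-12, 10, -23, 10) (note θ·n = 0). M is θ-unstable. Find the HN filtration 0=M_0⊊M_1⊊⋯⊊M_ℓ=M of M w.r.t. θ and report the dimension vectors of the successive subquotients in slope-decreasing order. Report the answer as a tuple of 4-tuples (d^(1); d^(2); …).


Interval decomposition of M: I[1,3], I[1,4], I[2,2], I[4,4]^3.
HN type (ℓ=3): μ^(1)=10; μ^(2)=-13/2; μ^(3)=-12

((0, 1, 0, 4); (0, 2, 2, 0); (2, 0, 0, 0))


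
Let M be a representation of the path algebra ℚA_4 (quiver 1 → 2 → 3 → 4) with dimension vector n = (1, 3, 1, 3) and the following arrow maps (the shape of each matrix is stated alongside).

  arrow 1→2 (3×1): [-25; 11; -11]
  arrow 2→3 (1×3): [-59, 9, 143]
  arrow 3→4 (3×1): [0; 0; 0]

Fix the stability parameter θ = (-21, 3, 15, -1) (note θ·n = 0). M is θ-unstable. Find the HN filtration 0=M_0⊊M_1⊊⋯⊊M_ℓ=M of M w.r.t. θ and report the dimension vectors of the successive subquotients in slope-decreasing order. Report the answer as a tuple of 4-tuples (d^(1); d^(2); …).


Interval decomposition of M: I[1,3], I[2,2]^2, I[4,4]^3.
HN type (ℓ=4): μ^(1)=15; μ^(2)=3; μ^(3)=-1; μ^(4)=-21

((0, 0, 1, 0); (0, 3, 0, 0); (0, 0, 0, 3); (1, 0, 0, 0))


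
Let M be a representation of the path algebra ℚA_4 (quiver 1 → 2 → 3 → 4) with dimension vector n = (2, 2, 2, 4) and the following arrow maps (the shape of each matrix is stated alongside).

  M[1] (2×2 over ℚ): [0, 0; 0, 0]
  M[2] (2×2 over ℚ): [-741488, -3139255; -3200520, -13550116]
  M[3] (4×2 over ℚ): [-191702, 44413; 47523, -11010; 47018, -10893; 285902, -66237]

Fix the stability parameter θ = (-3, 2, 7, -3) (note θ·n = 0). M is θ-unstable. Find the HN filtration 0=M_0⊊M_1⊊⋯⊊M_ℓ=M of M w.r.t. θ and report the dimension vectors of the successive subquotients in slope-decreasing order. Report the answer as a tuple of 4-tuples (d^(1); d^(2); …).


Via rank(M_{q-1}∘⋯∘M_p): M ≅ I[1,1]^2, I[2,4]^2, I[4,4]^2.
μ_θ-semistable layers: μ^(1)=2; μ^(2)=-3

((0, 2, 2, 2); (2, 0, 0, 2))


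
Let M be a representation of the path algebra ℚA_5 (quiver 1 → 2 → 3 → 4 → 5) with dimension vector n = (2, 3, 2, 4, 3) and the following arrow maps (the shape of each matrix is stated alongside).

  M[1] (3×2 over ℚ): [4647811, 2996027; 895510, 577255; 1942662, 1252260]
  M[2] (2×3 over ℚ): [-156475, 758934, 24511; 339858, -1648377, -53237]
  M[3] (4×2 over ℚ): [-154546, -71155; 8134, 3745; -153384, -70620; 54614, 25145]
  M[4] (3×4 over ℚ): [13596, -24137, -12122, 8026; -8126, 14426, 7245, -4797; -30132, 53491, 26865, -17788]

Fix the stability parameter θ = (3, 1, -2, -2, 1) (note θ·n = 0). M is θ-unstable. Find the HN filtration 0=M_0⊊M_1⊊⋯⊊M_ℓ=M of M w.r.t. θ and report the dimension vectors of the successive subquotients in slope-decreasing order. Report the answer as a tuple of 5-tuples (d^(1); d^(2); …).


Barcode: M ≅ I[1,3], I[1,5], I[2,2], I[4,4], I[4,5]^2. HN layers by μ_θ (4 steps, strictly decreasing):
  μ^(1)=1; μ^(2)=2/3; μ^(3)=0; μ^(4)=-2

((0, 1, 0, 0, 3); (1, 1, 1, 0, 0); (1, 1, 1, 1, 0); (0, 0, 0, 3, 0))


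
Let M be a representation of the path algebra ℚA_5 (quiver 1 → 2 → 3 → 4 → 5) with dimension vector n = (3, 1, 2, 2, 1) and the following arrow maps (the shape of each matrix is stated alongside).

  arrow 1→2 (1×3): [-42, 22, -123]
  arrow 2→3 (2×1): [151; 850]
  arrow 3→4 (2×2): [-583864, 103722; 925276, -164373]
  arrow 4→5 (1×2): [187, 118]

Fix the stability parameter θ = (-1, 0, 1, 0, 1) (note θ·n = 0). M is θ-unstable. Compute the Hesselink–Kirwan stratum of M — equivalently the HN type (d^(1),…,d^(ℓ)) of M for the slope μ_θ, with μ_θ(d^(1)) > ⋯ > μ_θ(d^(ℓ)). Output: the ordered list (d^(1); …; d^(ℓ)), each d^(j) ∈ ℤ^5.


Barcode: M ≅ I[1,1]^2, I[1,4], I[3,3], I[4,5]. HN layers by μ_θ (4 steps, strictly decreasing):
  μ^(1)=1; μ^(2)=1/2; μ^(3)=0; μ^(4)=-1

((0, 0, 1, 0, 1); (0, 0, 1, 1, 0); (0, 1, 0, 1, 0); (3, 0, 0, 0, 0))


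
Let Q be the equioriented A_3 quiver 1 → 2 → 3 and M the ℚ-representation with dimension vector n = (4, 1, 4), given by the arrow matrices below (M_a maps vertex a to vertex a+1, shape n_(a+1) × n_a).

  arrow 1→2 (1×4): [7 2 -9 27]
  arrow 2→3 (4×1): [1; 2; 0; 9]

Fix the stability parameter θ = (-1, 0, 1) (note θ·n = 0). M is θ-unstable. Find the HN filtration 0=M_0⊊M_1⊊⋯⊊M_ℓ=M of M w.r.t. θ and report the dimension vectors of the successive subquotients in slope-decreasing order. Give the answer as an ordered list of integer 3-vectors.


Barcode: M ≅ I[1,1]^3, I[1,3], I[3,3]^3. HN layers by μ_θ (3 steps, strictly decreasing):
  μ^(1)=1; μ^(2)=0; μ^(3)=-1

((0, 0, 4); (0, 1, 0); (4, 0, 0))


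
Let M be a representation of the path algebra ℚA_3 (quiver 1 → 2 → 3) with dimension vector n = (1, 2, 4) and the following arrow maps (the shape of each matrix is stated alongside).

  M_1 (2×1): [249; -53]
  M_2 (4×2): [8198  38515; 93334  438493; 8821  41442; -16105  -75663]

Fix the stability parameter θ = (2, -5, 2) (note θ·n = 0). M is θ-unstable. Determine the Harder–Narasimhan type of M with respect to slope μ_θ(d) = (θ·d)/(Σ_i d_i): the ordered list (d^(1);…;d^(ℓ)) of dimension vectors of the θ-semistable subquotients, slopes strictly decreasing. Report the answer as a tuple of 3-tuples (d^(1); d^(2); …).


Barcode: M ≅ I[1,3], I[2,3], I[3,3]^2. HN layers by μ_θ (3 steps, strictly decreasing):
  μ^(1)=2; μ^(2)=-3/2; μ^(3)=-5

((0, 0, 4); (1, 1, 0); (0, 1, 0))


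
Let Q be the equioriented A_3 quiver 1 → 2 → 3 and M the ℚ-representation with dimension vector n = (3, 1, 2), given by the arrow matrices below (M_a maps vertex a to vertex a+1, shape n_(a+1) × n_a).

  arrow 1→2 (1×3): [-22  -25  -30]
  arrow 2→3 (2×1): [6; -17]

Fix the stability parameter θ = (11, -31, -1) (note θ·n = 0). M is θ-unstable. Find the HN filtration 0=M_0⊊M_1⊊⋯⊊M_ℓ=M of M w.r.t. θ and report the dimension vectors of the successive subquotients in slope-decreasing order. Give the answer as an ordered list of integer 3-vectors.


Via rank(M_{q-1}∘⋯∘M_p): M ≅ I[1,1]^2, I[1,3], I[3,3].
μ_θ-semistable layers: μ^(1)=11; μ^(2)=-1; μ^(3)=-10

((2, 0, 0); (0, 0, 2); (1, 1, 0))


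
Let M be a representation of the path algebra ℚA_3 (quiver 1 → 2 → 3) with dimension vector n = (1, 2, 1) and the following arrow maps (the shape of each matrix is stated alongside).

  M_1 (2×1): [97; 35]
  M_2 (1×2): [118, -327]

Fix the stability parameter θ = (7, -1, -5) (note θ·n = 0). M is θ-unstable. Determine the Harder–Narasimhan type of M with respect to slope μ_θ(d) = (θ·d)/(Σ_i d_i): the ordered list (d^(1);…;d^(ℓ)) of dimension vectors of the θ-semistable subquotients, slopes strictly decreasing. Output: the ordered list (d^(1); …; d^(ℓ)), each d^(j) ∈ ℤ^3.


Barcode: M ≅ I[1,3], I[2,2]. HN layers by μ_θ (2 steps, strictly decreasing):
  μ^(1)=1/3; μ^(2)=-1

((1, 1, 1); (0, 1, 0))


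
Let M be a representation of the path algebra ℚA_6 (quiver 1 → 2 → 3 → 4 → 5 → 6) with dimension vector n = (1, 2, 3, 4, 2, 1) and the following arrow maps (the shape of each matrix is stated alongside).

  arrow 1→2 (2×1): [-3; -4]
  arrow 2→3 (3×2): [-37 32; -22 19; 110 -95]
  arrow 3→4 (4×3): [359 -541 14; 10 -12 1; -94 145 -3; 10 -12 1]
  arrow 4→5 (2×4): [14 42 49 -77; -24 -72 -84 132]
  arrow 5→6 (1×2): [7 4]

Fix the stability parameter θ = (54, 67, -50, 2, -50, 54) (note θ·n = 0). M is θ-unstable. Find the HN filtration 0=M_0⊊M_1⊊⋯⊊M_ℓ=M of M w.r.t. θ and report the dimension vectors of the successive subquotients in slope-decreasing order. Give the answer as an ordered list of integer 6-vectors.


Via rank(M_{q-1}∘⋯∘M_p): M ≅ I[1,4], I[2,6], I[3,4], I[4,4], I[5,5].
μ_θ-semistable layers: μ^(1)=54; μ^(2)=73/4; μ^(3)=2; μ^(4)=-31/4; μ^(5)=-50

((0, 0, 0, 0, 0, 1); (1, 1, 1, 1, 0, 0); (0, 0, 0, 2, 0, 0); (0, 1, 1, 1, 1, 0); (0, 0, 1, 0, 1, 0))


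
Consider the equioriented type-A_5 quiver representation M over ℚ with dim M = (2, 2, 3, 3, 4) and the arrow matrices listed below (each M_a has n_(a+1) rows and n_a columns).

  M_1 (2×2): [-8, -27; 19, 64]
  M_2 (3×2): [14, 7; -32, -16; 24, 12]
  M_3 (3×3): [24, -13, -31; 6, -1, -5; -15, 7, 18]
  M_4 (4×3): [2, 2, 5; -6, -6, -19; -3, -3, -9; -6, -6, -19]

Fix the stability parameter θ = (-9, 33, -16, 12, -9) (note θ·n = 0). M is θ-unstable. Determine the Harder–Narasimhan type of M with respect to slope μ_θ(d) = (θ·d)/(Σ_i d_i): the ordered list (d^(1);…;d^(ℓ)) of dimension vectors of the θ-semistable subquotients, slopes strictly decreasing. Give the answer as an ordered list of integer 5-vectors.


Interval decomposition of M: I[1,2], I[1,5], I[3,3], I[3,4], I[4,5], I[5,5]^2.
HN type (ℓ=6): μ^(1)=33; μ^(2)=12; μ^(3)=5; μ^(4)=3/2; μ^(5)=-9; μ^(6)=-16

((0, 1, 0, 0, 0); (0, 0, 0, 1, 0); (0, 1, 1, 1, 1); (0, 0, 0, 1, 1); (2, 0, 0, 0, 2); (0, 0, 2, 0, 0))


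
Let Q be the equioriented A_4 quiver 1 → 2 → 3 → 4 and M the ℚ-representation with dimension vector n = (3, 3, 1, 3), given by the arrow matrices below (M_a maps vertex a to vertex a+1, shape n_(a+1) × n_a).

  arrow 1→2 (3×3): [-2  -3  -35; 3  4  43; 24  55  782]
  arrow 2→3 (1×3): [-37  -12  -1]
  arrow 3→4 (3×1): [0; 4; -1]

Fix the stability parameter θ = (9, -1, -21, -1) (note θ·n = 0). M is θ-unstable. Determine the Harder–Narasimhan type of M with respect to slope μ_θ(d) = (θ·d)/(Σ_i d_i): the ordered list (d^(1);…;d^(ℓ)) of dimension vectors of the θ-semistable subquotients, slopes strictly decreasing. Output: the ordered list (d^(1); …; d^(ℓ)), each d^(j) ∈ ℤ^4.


Via rank(M_{q-1}∘⋯∘M_p): M ≅ I[1,2]^2, I[1,4], I[4,4]^2.
μ_θ-semistable layers: μ^(1)=4; μ^(2)=-1; μ^(3)=-13/3

((2, 2, 0, 0); (0, 0, 0, 3); (1, 1, 1, 0))


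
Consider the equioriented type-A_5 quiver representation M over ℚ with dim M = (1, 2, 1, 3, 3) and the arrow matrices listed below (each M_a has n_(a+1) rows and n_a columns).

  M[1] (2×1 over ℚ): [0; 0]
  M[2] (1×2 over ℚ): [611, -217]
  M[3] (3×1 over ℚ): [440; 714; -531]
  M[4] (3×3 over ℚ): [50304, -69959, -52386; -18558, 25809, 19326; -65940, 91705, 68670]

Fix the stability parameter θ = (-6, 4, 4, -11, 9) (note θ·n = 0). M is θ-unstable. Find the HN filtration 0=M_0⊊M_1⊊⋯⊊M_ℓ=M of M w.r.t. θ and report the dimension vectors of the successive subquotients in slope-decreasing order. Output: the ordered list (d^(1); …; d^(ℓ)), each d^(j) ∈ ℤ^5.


Via rank(M_{q-1}∘⋯∘M_p): M ≅ I[1,1], I[2,2], I[2,4], I[4,5]^2, I[5,5].
μ_θ-semistable layers: μ^(1)=9; μ^(2)=4; μ^(3)=-1; μ^(4)=-6; μ^(5)=-11

((0, 0, 0, 0, 3); (0, 1, 0, 0, 0); (0, 1, 1, 1, 0); (1, 0, 0, 0, 0); (0, 0, 0, 2, 0))


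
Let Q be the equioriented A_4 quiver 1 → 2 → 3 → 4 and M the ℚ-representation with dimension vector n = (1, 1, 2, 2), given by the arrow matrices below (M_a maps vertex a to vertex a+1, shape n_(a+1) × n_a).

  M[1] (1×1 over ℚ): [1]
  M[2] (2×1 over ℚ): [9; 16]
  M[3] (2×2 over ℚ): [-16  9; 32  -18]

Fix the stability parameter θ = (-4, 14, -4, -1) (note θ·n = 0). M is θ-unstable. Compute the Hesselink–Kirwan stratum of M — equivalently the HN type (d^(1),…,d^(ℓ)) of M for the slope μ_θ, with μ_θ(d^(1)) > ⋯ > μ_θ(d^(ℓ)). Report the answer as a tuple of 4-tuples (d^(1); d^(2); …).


Via rank(M_{q-1}∘⋯∘M_p): M ≅ I[1,3], I[3,4], I[4,4].
μ_θ-semistable layers: μ^(1)=5; μ^(2)=-1; μ^(3)=-4

((0, 1, 1, 0); (0, 0, 0, 2); (1, 0, 1, 0))


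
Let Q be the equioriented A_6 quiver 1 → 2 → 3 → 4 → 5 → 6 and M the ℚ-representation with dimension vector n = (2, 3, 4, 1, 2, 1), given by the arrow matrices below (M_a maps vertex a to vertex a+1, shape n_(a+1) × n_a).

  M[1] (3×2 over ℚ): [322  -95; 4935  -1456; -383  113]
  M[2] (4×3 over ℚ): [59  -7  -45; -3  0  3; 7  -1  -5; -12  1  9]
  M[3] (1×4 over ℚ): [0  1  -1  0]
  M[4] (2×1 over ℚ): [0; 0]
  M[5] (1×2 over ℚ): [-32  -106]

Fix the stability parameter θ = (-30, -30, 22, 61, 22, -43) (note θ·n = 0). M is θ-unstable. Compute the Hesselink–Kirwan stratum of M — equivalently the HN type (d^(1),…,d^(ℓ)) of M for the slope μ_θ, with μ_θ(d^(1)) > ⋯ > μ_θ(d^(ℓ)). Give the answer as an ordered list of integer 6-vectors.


Interval decomposition of M: I[1,3], I[1,4], I[2,3], I[3,3], I[5,5], I[5,6].
HN type (ℓ=4): μ^(1)=61; μ^(2)=22; μ^(3)=-21/2; μ^(4)=-30

((0, 0, 0, 1, 0, 0); (0, 0, 4, 0, 1, 0); (0, 0, 0, 0, 1, 1); (2, 3, 0, 0, 0, 0))


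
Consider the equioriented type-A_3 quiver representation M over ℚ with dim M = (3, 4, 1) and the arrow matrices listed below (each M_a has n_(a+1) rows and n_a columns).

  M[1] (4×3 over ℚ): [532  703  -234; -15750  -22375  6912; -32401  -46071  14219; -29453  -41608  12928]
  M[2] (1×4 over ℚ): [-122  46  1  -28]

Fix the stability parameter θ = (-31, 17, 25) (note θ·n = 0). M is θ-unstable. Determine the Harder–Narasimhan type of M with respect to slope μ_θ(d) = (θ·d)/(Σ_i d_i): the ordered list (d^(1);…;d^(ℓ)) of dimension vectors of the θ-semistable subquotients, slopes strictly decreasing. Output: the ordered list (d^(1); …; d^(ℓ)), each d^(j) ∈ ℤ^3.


Barcode: M ≅ I[1,2]^2, I[1,3], I[2,2]. HN layers by μ_θ (3 steps, strictly decreasing):
  μ^(1)=25; μ^(2)=17; μ^(3)=-31

((0, 0, 1); (0, 4, 0); (3, 0, 0))


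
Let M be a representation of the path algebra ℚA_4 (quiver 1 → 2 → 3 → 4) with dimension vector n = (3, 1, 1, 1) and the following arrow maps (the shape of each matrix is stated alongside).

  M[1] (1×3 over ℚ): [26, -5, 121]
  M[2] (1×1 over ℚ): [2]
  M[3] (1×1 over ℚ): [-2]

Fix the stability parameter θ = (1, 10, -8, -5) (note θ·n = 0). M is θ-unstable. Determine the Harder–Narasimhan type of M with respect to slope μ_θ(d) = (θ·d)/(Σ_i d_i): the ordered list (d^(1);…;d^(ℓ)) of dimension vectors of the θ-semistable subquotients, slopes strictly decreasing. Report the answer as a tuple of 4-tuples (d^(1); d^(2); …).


Via rank(M_{q-1}∘⋯∘M_p): M ≅ I[1,1]^2, I[1,4].
μ_θ-semistable layers: μ^(1)=1; μ^(2)=-1/2

((2, 0, 0, 0); (1, 1, 1, 1))


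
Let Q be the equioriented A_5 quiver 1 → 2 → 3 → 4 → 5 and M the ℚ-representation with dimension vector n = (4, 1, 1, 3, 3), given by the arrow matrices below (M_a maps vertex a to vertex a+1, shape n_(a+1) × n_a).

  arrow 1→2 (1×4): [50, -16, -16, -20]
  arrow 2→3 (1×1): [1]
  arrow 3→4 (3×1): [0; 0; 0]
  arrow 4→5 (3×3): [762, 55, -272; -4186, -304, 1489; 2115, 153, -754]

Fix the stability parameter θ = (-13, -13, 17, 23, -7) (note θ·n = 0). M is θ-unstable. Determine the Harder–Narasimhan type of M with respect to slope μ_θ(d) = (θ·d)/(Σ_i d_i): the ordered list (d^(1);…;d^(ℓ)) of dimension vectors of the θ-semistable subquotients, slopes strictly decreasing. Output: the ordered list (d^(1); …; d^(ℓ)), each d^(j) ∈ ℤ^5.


Barcode: M ≅ I[1,1]^3, I[1,3], I[4,5]^3. HN layers by μ_θ (3 steps, strictly decreasing):
  μ^(1)=17; μ^(2)=8; μ^(3)=-13

((0, 0, 1, 0, 0); (0, 0, 0, 3, 3); (4, 1, 0, 0, 0))


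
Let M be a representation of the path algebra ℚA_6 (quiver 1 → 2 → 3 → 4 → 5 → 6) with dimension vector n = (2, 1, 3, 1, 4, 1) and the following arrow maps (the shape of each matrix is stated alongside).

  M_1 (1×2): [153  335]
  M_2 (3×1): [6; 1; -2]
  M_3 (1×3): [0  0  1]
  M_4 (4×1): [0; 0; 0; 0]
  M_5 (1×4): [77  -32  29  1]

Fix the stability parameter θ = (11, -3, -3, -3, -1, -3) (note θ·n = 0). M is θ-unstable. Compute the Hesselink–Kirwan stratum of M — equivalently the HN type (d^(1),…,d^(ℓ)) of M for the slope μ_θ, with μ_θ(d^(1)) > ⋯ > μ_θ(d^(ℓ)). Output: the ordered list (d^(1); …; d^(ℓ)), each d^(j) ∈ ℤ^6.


Interval decomposition of M: I[1,1], I[1,4], I[3,3]^2, I[5,5]^3, I[5,6].
HN type (ℓ=5): μ^(1)=11; μ^(2)=1/2; μ^(3)=-1; μ^(4)=-2; μ^(5)=-3

((1, 0, 0, 0, 0, 0); (1, 1, 1, 1, 0, 0); (0, 0, 0, 0, 3, 0); (0, 0, 0, 0, 1, 1); (0, 0, 2, 0, 0, 0))


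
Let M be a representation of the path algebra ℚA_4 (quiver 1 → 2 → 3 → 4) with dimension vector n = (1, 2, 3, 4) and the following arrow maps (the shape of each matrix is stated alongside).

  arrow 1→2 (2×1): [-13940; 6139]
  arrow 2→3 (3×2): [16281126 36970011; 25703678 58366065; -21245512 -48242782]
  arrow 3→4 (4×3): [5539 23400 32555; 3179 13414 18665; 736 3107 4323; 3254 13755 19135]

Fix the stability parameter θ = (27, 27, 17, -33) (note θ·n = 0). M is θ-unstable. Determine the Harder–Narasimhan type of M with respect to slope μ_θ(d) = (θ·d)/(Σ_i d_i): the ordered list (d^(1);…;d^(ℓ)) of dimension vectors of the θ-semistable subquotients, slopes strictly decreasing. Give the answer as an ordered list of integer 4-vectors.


Barcode: M ≅ I[1,4], I[2,4], I[3,4], I[4,4]. HN layers by μ_θ (4 steps, strictly decreasing):
  μ^(1)=19/2; μ^(2)=11/3; μ^(3)=-8; μ^(4)=-33

((1, 1, 1, 1); (0, 1, 1, 1); (0, 0, 1, 1); (0, 0, 0, 1))


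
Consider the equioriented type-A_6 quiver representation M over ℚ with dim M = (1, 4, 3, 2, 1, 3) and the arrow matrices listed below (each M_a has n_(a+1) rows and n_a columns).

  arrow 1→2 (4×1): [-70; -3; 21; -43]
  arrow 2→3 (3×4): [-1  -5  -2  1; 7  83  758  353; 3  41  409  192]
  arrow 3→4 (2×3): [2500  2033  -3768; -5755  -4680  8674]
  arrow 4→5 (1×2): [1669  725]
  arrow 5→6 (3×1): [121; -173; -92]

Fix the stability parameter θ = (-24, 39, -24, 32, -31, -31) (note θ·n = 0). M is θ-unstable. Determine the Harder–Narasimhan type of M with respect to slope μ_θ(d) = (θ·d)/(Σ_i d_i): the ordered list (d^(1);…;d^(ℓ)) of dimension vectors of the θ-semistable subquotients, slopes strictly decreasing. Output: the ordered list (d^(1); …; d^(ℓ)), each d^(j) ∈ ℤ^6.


Via rank(M_{q-1}∘⋯∘M_p): M ≅ I[1,2], I[2,2], I[2,4], I[2,6], I[3,3], I[6,6]^2.
μ_θ-semistable layers: μ^(1)=39; μ^(2)=32; μ^(3)=15/2; μ^(4)=-3; μ^(5)=-24; μ^(6)=-31

((0, 2, 0, 0, 0, 0); (0, 0, 0, 1, 0, 0); (0, 1, 1, 0, 0, 0); (0, 1, 1, 1, 1, 1); (1, 0, 1, 0, 0, 0); (0, 0, 0, 0, 0, 2))


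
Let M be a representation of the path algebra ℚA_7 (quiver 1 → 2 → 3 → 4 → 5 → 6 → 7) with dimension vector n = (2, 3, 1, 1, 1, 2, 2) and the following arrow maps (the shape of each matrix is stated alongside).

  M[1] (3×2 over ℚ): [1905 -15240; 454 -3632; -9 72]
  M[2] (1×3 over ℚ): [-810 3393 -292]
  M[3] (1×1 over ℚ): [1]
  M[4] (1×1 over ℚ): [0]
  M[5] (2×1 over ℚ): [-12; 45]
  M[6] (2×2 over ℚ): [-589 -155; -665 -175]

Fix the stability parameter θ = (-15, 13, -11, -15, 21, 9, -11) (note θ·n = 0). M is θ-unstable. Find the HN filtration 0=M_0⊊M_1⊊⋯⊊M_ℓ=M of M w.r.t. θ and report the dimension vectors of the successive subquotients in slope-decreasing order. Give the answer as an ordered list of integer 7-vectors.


Interval decomposition of M: I[1,1], I[1,2], I[2,2], I[2,4], I[5,7], I[6,6], I[7,7].
HN type (ℓ=6): μ^(1)=13; μ^(2)=9; μ^(3)=19/3; μ^(4)=-13/3; μ^(5)=-11; μ^(6)=-15

((0, 2, 0, 0, 0, 0, 0); (0, 0, 0, 0, 0, 1, 0); (0, 0, 0, 0, 1, 1, 1); (0, 1, 1, 1, 0, 0, 0); (0, 0, 0, 0, 0, 0, 1); (2, 0, 0, 0, 0, 0, 0))


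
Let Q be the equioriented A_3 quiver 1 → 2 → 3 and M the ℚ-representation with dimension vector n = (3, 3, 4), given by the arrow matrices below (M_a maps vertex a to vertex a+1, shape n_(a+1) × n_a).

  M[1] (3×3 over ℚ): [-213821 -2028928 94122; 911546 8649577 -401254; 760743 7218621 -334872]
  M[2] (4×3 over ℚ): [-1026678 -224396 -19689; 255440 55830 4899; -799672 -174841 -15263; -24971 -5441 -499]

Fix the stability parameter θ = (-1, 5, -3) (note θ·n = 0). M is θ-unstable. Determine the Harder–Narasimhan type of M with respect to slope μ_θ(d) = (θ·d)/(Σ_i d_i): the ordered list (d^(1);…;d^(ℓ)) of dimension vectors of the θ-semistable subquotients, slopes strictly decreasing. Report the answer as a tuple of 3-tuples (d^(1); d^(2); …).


Interval decomposition of M: I[1,1], I[1,3]^2, I[2,3], I[3,3].
HN type (ℓ=3): μ^(1)=1; μ^(2)=-1; μ^(3)=-3

((0, 3, 3); (3, 0, 0); (0, 0, 1))


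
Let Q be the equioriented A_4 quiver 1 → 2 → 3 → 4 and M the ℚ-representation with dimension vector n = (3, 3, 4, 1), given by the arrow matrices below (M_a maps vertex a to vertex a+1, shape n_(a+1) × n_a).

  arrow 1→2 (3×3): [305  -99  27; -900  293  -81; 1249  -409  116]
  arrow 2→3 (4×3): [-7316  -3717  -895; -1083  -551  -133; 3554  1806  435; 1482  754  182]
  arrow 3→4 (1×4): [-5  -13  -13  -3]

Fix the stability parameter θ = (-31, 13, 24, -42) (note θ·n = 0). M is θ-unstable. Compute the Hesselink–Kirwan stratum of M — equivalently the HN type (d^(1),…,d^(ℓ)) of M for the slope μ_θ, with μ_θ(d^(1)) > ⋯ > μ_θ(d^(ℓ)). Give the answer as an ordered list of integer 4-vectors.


Via rank(M_{q-1}∘⋯∘M_p): M ≅ I[1,3]^2, I[1,4], I[3,3].
μ_θ-semistable layers: μ^(1)=24; μ^(2)=13; μ^(3)=-5/3; μ^(4)=-31

((0, 0, 3, 0); (0, 2, 0, 0); (0, 1, 1, 1); (3, 0, 0, 0))


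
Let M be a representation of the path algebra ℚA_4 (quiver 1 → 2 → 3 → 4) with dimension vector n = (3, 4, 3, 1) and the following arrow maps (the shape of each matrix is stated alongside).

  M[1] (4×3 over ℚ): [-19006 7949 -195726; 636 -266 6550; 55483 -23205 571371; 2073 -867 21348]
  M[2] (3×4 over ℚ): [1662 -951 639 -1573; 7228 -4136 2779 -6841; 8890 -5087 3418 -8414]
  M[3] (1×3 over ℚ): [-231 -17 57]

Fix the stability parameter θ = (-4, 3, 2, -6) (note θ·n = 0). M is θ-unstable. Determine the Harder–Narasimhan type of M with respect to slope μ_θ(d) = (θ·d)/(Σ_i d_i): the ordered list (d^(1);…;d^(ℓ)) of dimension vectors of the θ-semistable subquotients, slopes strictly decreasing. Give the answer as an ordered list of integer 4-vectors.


Interval decomposition of M: I[1,2]^2, I[1,4], I[2,3], I[3,3].
HN type (ℓ=5): μ^(1)=3; μ^(2)=5/2; μ^(3)=2; μ^(4)=-1/3; μ^(5)=-4

((0, 2, 0, 0); (0, 1, 1, 0); (0, 0, 1, 0); (0, 1, 1, 1); (3, 0, 0, 0))


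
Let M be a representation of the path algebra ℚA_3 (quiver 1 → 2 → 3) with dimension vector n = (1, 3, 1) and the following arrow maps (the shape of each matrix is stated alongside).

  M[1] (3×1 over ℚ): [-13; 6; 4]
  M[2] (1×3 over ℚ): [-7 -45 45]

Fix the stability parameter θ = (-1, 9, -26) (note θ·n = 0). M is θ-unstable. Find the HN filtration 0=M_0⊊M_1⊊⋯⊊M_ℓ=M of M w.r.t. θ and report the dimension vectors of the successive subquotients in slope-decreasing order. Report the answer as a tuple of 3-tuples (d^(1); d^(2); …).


Barcode: M ≅ I[1,3], I[2,2]^2. HN layers by μ_θ (2 steps, strictly decreasing):
  μ^(1)=9; μ^(2)=-6

((0, 2, 0); (1, 1, 1))


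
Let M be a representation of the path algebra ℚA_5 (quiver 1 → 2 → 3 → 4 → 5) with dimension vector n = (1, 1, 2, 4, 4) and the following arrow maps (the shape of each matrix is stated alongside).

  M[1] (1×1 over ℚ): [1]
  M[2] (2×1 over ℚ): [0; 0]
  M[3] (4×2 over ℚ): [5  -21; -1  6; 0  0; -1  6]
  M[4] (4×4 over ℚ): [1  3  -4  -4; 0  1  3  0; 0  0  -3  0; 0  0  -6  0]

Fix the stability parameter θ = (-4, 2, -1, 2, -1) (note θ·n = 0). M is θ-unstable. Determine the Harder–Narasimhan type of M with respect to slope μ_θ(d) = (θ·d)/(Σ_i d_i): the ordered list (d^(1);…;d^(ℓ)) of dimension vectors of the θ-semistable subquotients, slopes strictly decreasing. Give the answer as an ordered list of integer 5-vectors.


Via rank(M_{q-1}∘⋯∘M_p): M ≅ I[1,2], I[3,5]^2, I[4,4], I[4,5], I[5,5].
μ_θ-semistable layers: μ^(1)=2; μ^(2)=1/2; μ^(3)=-1; μ^(4)=-4

((0, 1, 0, 1, 0); (0, 0, 0, 3, 3); (0, 0, 2, 0, 1); (1, 0, 0, 0, 0))


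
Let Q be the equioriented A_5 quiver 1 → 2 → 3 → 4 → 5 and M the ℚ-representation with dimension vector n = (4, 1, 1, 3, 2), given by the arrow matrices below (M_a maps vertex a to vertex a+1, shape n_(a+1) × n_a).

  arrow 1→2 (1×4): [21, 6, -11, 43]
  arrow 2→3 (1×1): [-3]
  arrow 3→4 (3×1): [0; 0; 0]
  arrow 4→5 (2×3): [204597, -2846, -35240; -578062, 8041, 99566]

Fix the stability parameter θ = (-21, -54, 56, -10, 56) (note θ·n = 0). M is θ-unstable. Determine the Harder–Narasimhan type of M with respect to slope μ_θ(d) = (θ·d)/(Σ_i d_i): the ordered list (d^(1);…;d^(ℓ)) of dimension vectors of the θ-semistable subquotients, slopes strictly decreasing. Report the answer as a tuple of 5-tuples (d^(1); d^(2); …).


Barcode: M ≅ I[1,1]^3, I[1,3], I[4,4], I[4,5]^2. HN layers by μ_θ (4 steps, strictly decreasing):
  μ^(1)=56; μ^(2)=-10; μ^(3)=-21; μ^(4)=-75/2

((0, 0, 1, 0, 2); (0, 0, 0, 3, 0); (3, 0, 0, 0, 0); (1, 1, 0, 0, 0))


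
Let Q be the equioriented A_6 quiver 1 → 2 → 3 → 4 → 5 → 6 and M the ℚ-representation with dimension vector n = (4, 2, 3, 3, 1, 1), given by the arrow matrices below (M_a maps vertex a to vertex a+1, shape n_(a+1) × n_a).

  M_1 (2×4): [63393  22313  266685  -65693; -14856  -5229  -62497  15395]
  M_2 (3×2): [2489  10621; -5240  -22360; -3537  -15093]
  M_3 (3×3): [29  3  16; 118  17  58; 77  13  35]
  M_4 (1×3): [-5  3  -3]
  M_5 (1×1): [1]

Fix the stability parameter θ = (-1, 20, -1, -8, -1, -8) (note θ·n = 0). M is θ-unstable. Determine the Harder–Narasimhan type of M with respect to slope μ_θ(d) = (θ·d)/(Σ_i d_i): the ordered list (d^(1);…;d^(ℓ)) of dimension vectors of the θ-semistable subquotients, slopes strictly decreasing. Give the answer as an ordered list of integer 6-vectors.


Interval decomposition of M: I[1,1]^2, I[1,2], I[1,6], I[3,4]^2.
HN type (ℓ=4): μ^(1)=20; μ^(2)=2/5; μ^(3)=-1; μ^(4)=-9/2

((0, 1, 0, 0, 0, 0); (0, 1, 1, 1, 1, 1); (4, 0, 0, 0, 0, 0); (0, 0, 2, 2, 0, 0))


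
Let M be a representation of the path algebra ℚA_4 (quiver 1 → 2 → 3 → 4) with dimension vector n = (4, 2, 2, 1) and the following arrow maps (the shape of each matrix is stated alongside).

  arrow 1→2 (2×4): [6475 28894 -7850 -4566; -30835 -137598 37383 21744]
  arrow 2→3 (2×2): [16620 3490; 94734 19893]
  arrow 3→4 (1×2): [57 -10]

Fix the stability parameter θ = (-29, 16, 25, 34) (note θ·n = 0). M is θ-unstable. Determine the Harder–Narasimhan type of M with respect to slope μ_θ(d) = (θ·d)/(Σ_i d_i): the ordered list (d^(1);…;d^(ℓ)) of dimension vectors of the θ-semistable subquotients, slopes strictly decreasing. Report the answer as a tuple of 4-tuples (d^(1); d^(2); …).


Barcode: M ≅ I[1,1]^2, I[1,2], I[1,3], I[3,4]. HN layers by μ_θ (4 steps, strictly decreasing):
  μ^(1)=34; μ^(2)=25; μ^(3)=16; μ^(4)=-29

((0, 0, 0, 1); (0, 0, 2, 0); (0, 2, 0, 0); (4, 0, 0, 0))


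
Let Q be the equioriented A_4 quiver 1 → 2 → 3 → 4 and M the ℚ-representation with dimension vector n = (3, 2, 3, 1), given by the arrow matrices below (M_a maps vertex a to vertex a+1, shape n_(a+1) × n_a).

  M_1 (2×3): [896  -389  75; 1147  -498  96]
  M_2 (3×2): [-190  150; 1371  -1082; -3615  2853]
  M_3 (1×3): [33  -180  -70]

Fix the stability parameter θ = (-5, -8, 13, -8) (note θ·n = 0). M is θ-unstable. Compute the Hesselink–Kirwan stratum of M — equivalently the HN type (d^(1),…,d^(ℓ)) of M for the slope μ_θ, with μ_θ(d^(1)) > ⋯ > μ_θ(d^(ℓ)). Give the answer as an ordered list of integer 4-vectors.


Via rank(M_{q-1}∘⋯∘M_p): M ≅ I[1,1], I[1,3]^2, I[3,4].
μ_θ-semistable layers: μ^(1)=13; μ^(2)=5/2; μ^(3)=-5; μ^(4)=-13/2

((0, 0, 2, 0); (0, 0, 1, 1); (1, 0, 0, 0); (2, 2, 0, 0))


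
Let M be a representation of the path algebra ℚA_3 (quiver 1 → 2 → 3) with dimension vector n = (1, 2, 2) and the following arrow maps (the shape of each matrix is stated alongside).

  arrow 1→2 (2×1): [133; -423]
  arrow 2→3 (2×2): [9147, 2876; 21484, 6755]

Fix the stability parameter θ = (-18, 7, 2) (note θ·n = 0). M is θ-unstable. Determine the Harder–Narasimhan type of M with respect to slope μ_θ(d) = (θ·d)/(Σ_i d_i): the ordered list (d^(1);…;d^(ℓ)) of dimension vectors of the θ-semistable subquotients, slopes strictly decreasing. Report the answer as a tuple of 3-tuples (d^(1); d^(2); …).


Via rank(M_{q-1}∘⋯∘M_p): M ≅ I[1,3], I[2,3].
μ_θ-semistable layers: μ^(1)=9/2; μ^(2)=-18

((0, 2, 2); (1, 0, 0))


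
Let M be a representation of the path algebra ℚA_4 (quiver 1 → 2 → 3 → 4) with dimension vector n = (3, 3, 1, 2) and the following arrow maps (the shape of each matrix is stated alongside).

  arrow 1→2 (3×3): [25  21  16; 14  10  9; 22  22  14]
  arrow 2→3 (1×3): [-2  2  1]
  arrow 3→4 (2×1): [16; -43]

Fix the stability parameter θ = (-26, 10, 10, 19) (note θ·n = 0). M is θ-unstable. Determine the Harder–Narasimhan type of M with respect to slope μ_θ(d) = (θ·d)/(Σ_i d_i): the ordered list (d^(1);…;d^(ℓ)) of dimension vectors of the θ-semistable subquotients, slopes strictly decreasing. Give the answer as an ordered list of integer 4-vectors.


Barcode: M ≅ I[1,1], I[1,2]^2, I[2,4], I[4,4]. HN layers by μ_θ (3 steps, strictly decreasing):
  μ^(1)=19; μ^(2)=10; μ^(3)=-26

((0, 0, 0, 2); (0, 3, 1, 0); (3, 0, 0, 0))


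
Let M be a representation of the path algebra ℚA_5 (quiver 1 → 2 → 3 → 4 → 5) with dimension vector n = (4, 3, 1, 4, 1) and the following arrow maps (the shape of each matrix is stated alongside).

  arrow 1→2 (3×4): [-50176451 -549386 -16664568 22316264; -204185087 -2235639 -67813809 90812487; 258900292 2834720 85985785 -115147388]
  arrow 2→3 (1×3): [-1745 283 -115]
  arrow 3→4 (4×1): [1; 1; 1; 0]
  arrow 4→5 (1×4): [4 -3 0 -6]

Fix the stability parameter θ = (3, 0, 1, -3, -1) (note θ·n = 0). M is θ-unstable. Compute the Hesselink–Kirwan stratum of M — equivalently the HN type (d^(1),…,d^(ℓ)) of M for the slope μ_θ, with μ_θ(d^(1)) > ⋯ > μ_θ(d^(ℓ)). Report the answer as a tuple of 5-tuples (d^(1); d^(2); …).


Barcode: M ≅ I[1,1], I[1,2]^2, I[1,5], I[4,4]^3. HN layers by μ_θ (4 steps, strictly decreasing):
  μ^(1)=3; μ^(2)=3/2; μ^(3)=0; μ^(4)=-3

((1, 0, 0, 0, 0); (2, 2, 0, 0, 0); (1, 1, 1, 1, 1); (0, 0, 0, 3, 0))


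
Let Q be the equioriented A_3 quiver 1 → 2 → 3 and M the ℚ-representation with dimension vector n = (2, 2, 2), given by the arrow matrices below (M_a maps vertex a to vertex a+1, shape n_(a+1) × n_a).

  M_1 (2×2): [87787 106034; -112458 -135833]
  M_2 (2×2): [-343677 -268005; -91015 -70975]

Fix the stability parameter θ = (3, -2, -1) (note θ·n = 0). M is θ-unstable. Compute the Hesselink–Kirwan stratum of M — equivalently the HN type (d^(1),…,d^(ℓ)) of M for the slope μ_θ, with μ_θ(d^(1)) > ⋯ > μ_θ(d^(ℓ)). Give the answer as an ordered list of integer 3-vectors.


Interval decomposition of M: I[1,2], I[1,3], I[3,3].
HN type (ℓ=3): μ^(1)=1/2; μ^(2)=0; μ^(3)=-1

((1, 1, 0); (1, 1, 1); (0, 0, 1))


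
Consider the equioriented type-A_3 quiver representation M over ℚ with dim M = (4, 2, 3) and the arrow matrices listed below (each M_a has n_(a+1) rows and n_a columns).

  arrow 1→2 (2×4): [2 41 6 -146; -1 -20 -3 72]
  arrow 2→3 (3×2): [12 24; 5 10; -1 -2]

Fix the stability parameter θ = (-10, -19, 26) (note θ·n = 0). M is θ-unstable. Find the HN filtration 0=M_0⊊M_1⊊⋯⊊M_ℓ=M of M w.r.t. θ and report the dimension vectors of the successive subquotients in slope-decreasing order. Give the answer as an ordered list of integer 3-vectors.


Interval decomposition of M: I[1,1]^2, I[1,2], I[1,3], I[3,3]^2.
HN type (ℓ=3): μ^(1)=26; μ^(2)=-10; μ^(3)=-29/2

((0, 0, 3); (2, 0, 0); (2, 2, 0))


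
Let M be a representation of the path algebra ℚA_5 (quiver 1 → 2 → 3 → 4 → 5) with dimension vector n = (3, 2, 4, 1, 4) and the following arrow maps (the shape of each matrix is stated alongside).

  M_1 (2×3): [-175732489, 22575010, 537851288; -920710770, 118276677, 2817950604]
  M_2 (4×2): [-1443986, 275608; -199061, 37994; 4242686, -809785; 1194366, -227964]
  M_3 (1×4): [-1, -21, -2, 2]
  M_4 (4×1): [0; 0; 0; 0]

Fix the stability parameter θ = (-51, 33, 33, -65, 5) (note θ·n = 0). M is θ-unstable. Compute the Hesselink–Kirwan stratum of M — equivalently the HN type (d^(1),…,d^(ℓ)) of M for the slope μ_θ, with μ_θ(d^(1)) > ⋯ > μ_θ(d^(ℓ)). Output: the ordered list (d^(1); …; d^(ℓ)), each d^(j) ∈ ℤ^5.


Barcode: M ≅ I[1,1], I[1,3], I[1,4], I[3,3]^2, I[5,5]^4. HN layers by μ_θ (4 steps, strictly decreasing):
  μ^(1)=33; μ^(2)=5; μ^(3)=1/3; μ^(4)=-51

((0, 1, 3, 0, 0); (0, 0, 0, 0, 4); (0, 1, 1, 1, 0); (3, 0, 0, 0, 0))


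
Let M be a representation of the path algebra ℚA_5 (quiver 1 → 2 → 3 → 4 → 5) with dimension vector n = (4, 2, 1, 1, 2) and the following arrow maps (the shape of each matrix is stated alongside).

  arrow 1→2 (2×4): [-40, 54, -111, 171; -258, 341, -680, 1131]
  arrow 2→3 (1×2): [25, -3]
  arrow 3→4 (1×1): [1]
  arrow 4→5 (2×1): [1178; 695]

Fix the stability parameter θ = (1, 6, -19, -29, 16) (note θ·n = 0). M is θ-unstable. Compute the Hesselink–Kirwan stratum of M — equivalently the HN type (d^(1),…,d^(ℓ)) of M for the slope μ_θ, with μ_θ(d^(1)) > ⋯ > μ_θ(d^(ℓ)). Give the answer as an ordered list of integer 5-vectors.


Interval decomposition of M: I[1,1]^2, I[1,2], I[1,5], I[5,5].
HN type (ℓ=4): μ^(1)=16; μ^(2)=6; μ^(3)=1; μ^(4)=-41/4

((0, 0, 0, 0, 2); (0, 1, 0, 0, 0); (3, 0, 0, 0, 0); (1, 1, 1, 1, 0))


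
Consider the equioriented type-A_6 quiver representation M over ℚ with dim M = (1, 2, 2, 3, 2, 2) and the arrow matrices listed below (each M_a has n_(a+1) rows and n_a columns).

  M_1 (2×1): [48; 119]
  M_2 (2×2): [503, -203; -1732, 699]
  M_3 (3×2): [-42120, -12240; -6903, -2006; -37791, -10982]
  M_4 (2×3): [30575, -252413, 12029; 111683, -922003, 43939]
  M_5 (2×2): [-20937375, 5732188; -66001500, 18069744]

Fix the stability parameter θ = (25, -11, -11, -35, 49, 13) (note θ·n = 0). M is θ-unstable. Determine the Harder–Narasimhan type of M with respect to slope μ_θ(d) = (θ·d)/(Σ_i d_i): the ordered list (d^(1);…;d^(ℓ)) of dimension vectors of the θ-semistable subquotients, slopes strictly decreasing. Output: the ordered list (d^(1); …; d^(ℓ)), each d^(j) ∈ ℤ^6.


Barcode: M ≅ I[1,4], I[2,3], I[4,5], I[4,6], I[6,6]. HN layers by μ_θ (6 steps, strictly decreasing):
  μ^(1)=49; μ^(2)=31; μ^(3)=13; μ^(4)=-8; μ^(5)=-11; μ^(6)=-35

((0, 0, 0, 0, 1, 0); (0, 0, 0, 0, 1, 1); (0, 0, 0, 0, 0, 1); (1, 1, 1, 1, 0, 0); (0, 1, 1, 0, 0, 0); (0, 0, 0, 2, 0, 0))


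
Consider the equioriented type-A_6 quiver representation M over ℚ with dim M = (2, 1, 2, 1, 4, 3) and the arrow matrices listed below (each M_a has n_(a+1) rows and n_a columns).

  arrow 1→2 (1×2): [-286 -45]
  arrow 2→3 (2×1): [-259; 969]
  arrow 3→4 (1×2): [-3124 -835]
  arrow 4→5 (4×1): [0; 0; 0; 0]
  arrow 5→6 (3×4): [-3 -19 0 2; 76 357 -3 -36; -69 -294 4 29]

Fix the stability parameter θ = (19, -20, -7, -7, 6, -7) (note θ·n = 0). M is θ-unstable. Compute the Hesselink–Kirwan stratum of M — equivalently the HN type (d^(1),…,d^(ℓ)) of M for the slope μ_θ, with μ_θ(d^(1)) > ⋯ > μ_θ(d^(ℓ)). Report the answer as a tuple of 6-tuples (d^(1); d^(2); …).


Via rank(M_{q-1}∘⋯∘M_p): M ≅ I[1,1], I[1,4], I[3,3], I[5,5], I[5,6]^3.
μ_θ-semistable layers: μ^(1)=19; μ^(2)=6; μ^(3)=-1/2; μ^(4)=-15/4; μ^(5)=-7

((1, 0, 0, 0, 0, 0); (0, 0, 0, 0, 1, 0); (0, 0, 0, 0, 3, 3); (1, 1, 1, 1, 0, 0); (0, 0, 1, 0, 0, 0))


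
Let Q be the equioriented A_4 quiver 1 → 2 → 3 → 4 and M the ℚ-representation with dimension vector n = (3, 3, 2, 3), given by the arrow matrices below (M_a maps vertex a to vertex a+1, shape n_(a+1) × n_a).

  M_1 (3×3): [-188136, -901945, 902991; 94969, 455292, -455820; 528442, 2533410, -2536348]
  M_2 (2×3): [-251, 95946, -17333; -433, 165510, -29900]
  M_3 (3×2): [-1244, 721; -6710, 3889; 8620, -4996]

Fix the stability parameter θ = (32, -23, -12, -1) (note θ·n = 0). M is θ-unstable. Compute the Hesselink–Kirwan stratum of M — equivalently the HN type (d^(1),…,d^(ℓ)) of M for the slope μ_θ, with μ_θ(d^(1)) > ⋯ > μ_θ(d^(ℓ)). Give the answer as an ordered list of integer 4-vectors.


Interval decomposition of M: I[1,2], I[1,4]^2, I[4,4].
HN type (ℓ=2): μ^(1)=9/2; μ^(2)=-1

((1, 1, 0, 0); (2, 2, 2, 3))


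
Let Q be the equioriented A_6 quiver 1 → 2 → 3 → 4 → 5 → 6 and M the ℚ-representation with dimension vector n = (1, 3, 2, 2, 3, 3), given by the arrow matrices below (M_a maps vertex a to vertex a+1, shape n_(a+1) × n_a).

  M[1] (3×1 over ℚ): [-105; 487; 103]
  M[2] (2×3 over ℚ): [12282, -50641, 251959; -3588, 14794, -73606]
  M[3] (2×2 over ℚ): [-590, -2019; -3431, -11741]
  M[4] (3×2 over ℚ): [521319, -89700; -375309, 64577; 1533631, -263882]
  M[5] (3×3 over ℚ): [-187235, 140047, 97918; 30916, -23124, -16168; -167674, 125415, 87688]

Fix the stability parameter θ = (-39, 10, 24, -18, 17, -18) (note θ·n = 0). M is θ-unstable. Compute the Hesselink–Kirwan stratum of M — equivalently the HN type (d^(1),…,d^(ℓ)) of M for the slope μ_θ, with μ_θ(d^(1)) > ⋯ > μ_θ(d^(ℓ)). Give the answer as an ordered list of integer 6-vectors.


Via rank(M_{q-1}∘⋯∘M_p): M ≅ I[1,2], I[2,2], I[2,6], I[3,6], I[5,5], I[6,6].
μ_θ-semistable layers: μ^(1)=17; μ^(2)=10; μ^(3)=3; μ^(4)=5/4; μ^(5)=-18; μ^(6)=-39

((0, 0, 0, 0, 1, 0); (0, 2, 0, 0, 0, 0); (0, 1, 1, 1, 1, 1); (0, 0, 1, 1, 1, 1); (0, 0, 0, 0, 0, 1); (1, 0, 0, 0, 0, 0))


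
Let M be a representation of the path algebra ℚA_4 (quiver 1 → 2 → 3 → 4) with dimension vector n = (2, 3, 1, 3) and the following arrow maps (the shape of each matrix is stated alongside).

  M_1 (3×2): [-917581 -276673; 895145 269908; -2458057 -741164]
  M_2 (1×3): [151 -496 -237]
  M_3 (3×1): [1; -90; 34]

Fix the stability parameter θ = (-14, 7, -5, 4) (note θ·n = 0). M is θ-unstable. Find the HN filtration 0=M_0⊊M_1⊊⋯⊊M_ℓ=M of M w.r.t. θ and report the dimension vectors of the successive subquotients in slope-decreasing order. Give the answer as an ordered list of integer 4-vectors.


Interval decomposition of M: I[1,2], I[1,4], I[2,2], I[4,4]^2.
HN type (ℓ=4): μ^(1)=7; μ^(2)=4; μ^(3)=1; μ^(4)=-14

((0, 2, 0, 0); (0, 0, 0, 3); (0, 1, 1, 0); (2, 0, 0, 0))
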